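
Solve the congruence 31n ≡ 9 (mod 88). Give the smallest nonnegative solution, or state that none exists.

23

gcd(88, 31) = 1.
1 divides 9, so solutions exist.
By Bézout, 31·(-17) + 88·(6) = 1.
So 31·(-17) ≡ 1 (mod 88); multiply by 9: n ≡ -153 (mod 88).
Smallest nonnegative: n = -153 mod 88 = 23.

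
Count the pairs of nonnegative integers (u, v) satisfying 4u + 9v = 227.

gcd(9, 4) = 1.
By Bézout, 4·(-2) + 9·(1) = 1.
One solution: (5, 23).
General: u = 5 + 9t, v = 23 - 4t.
u ≥ 0 ⇒ t ≥ 0; v ≥ 0 ⇒ t ≤ 5. So t ∈ [0, 5]: 6 solutions.

6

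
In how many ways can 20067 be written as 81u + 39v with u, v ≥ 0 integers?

19

gcd(81, 39) = 3.
By Bézout, 81*(1) + 39*(-2) = 3.
One solution: (7, 500).
General: u = 7 + 13t, v = 500 - 27t.
u ≥ 0 ⇒ t ≥ 0; v ≥ 0 ⇒ t ≤ 18. So t ∈ [0, 18]: 19 solutions.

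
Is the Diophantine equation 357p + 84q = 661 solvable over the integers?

gcd(357, 84) = 21  (357 = 4×84 + 21, 84 = 4×21).
21 does not divide 661 (remainder 10), so no integer solutions.

no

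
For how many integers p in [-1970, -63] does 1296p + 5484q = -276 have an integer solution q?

gcd(5484, 1296):
  5484 = 4*1296 + 300
  1296 = 4*300 + 96
  300 = 3*96 + 12
  96 = 8*12
so gcd(5484, 1296) = 12.
Back-substitute for Bézout coefficients:
  12 = 300 - 3*96
  ... = 1296*(-55) + 5484*(13)
Scale by -23: particular solution (1265, -299); reduce p mod 457: (351, -83).
General solution: p = 351 + 457t, q = -83 - 108t for integer t.
-1970 ≤ 351 + 457t ≤ -63 gives t ∈ [-5, -1], which is 5 values.

5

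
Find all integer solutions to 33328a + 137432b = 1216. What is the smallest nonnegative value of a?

gcd(137432, 33328):
  137432 = 4*33328 + 4120
  33328 = 8*4120 + 368
  4120 = 11*368 + 72
  368 = 5*72 + 8
  72 = 9*8
so gcd(137432, 33328) = 8.
8 divides 1216, so solutions exist.
Back-substitute for Bézout coefficients:
  8 = 368 - 5*72
  ... = 33328*(1868) + 137432*(-453)
Scale by 1216/8 = 152: (a₀, b₀) = (283936, -68856).
General solution: a = 283936 + 17179t, b = -68856 - 4166t for integer t.
a ≥ 0: smallest is 283936 mod 17179 = 9072 (at t = -16), with b = -2200.

9072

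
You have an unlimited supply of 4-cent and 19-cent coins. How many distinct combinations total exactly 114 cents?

Need nonnegative integers with 4j + 19k = 114.
gcd(4, 19) = 1, and 4·(5) + 19·(-1) = 1.
So (j₀, k₀) = (570, -114); general j = 570 + 19t, k = -114 - 4t.
j ≥ 0 ⇒ t ≥ -30; k ≥ 0 ⇒ t ≤ -29. That's 2 values of t.

2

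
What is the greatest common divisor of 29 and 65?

1

gcd(65, 29) = 1  (65 = 2*29 + 7, 29 = 4*7 + 1, 7 = 7*1).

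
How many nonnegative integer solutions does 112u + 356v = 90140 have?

gcd(356, 112) = 4  (356 = 3·112 + 20, 112 = 5·20 + 12, 20 = 1·12 + 8, 12 = 1·8 + 4, 8 = 2·4).
Back-substituting, 112·(35) + 356·(-11) = 4.
Scale by 22535: one solution is (788725, -247885). Reduce u mod 89: (7, 251).
General: u = 7 + 89t, v = 251 - 28t.
u ≥ 0 ⇒ t ≥ 0; v ≥ 0 ⇒ t ≤ 8. So t ∈ [0, 8]: 9 solutions.

9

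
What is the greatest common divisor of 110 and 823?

1

gcd(823, 110) = 1  (823 = 7*110 + 53, 110 = 2*53 + 4, 53 = 13*4 + 1, 4 = 4*1).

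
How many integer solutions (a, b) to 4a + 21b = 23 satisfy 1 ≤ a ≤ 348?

gcd(21, 4) = 1.
By Bézout, 4*(-5) + 21*(1) = 1.
Particular solution: (11, -1).
General solution: a = 11 + 21t, b = -1 - 4t for integer t.
1 ≤ 11 + 21t ≤ 348 gives t ∈ [0, 16], which is 17 values.

17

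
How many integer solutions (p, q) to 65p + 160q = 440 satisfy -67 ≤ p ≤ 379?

14

gcd(160, 65):
  160 = 2·65 + 30
  65 = 2·30 + 5
  30 = 6·5
so gcd(160, 65) = 5.
Back-substitute for Bézout coefficients:
  5 = 65 - 2·30
  ... = 65·(5) + 160·(-2)
Scale by 88: particular solution (440, -176); reduce p mod 32: (24, -7).
General solution: p = 24 + 32t, q = -7 - 13t for integer t.
-67 ≤ 24 + 32t ≤ 379 gives t ∈ [-2, 11], which is 14 values.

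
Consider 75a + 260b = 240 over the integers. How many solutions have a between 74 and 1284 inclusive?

gcd(260, 75) = 5  (260 = 3×75 + 35, 75 = 2×35 + 5, 35 = 7×5).
Back-substituting, 75×(7) + 260×(-2) = 5.
Scale by 48: particular solution (336, -96); reduce a mod 52: (24, -6).
General solution: a = 24 + 52t, b = -6 - 15t for integer t.
74 ≤ 24 + 52t ≤ 1284 gives t ∈ [1, 24], which is 24 values.

24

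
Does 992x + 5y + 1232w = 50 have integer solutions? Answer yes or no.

gcd(992, 5) = 1  (992 = 198×5 + 2, 5 = 2×2 + 1, 2 = 2×1).
gcd(1, 1232) = 1.
1 divides 50, so integer solutions exist.

yes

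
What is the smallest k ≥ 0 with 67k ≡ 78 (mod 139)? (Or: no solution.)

gcd(139, 67) = 1  (139 = 2·67 + 5, 67 = 13·5 + 2, 5 = 2·2 + 1, 2 = 2·1).
1 divides 78, so solutions exist.
Back-substituting, 67·(-56) + 139·(27) = 1.
So 67·(-56) ≡ 1 (mod 139); multiply by 78: k ≡ -4368 (mod 139).
Smallest nonnegative: k = -4368 mod 139 = 80.

80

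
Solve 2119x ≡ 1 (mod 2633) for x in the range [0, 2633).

1839

gcd(2633, 2119):
  2633 = 1·2119 + 514
  2119 = 4·514 + 63
  514 = 8·63 + 10
  63 = 6·10 + 3
  10 = 3·3 + 1
  3 = 3·1
so gcd(2633, 2119) = 1.
Back-substitute for Bézout coefficients:
  1 = 10 - 3·3
  ... = 2119·(-794) + 2633·(639)
So 2119·-794 ≡ 1 (mod 2633), and -794 mod 2633 = 1839.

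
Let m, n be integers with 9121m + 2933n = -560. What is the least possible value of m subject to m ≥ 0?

gcd(9121, 2933):
  9121 = 3×2933 + 322
  2933 = 9×322 + 35
  322 = 9×35 + 7
  35 = 5×7
so gcd(9121, 2933) = 7.
7 divides -560, so solutions exist.
Back-substitute for Bézout coefficients:
  7 = 322 - 9×35
  ... = 9121×(82) + 2933×(-255)
Scale by -560/7 = -80: (m₀, n₀) = (-6560, 20400).
General solution: m = -6560 + 419t, n = 20400 - 1303t for integer t.
m ≥ 0: smallest is -6560 mod 419 = 144 (at t = 16), with n = -448.

144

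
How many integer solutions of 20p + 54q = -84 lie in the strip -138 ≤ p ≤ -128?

0

gcd(54, 20):
  54 = 2×20 + 14
  20 = 1×14 + 6
  14 = 2×6 + 2
  6 = 3×2
so gcd(54, 20) = 2.
Back-substitute for Bézout coefficients:
  2 = 14 - 2×6
  ... = 20×(-8) + 54×(3)
Scale by -42: particular solution (336, -126); reduce p mod 27: (12, -6).
General solution: p = 12 + 27t, q = -6 - 10t for integer t.
-138 ≤ 12 + 27t ≤ -128 gives t ∈ [-5, -6], which is 0 values.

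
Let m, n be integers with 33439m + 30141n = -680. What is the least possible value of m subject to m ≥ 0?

1261

gcd(33439, 30141):
  33439 = 1*30141 + 3298
  30141 = 9*3298 + 459
  3298 = 7*459 + 85
  459 = 5*85 + 34
  85 = 2*34 + 17
  34 = 2*17
so gcd(33439, 30141) = 17.
17 divides -680, so solutions exist.
Back-substitute for Bézout coefficients:
  17 = 85 - 2*34
  ... = 33439*(722) + 30141*(-801)
Scale by -680/17 = -40: (m₀, n₀) = (-28880, 32040).
General solution: m = -28880 + 1773t, n = 32040 - 1967t for integer t.
m ≥ 0: smallest is -28880 mod 1773 = 1261 (at t = 17), with n = -1399.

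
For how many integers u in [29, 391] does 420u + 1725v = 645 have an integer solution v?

gcd(1725, 420):
  1725 = 4*420 + 45
  420 = 9*45 + 15
  45 = 3*15
so gcd(1725, 420) = 15.
Back-substitute for Bézout coefficients:
  15 = 420 - 9*45
  ... = 420*(37) + 1725*(-9)
Scale by 43: particular solution (1591, -387); reduce u mod 115: (96, -23).
General solution: u = 96 + 115t, v = -23 - 28t for integer t.
29 ≤ 96 + 115t ≤ 391 gives t ∈ [0, 2], which is 3 values.

3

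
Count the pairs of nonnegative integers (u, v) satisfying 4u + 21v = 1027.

12

gcd(21, 4) = 1  (21 = 5*4 + 1, 4 = 4*1).
Back-substituting, 4*(-5) + 21*(1) = 1.
Scale by 1027: one solution is (-5135, 1027). Reduce u mod 21: (10, 47).
General: u = 10 + 21t, v = 47 - 4t.
u ≥ 0 ⇒ t ≥ 0; v ≥ 0 ⇒ t ≤ 11. So t ∈ [0, 11]: 12 solutions.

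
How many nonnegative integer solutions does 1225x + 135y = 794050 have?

24

gcd(1225, 135) = 5.
By Bézout, 1225×(-13) + 135×(118) = 5.
One solution: (25, 5655).
General: x = 25 + 27t, y = 5655 - 245t.
x ≥ 0 ⇒ t ≥ 0; y ≥ 0 ⇒ t ≤ 23. So t ∈ [0, 23]: 24 solutions.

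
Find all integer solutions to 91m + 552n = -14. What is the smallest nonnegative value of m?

gcd(552, 91) = 1.
1 divides -14, so solutions exist.
By Bézout, 91·(91) + 552·(-15) = 1.
Scale by -14/1 = -14: (m₀, n₀) = (-1274, 210).
General solution: m = -1274 + 552t, n = 210 - 91t for integer t.
m ≥ 0: smallest is -1274 mod 552 = 382 (at t = 3), with n = -63.

382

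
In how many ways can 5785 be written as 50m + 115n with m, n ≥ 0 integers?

gcd(115, 50):
  115 = 2×50 + 15
  50 = 3×15 + 5
  15 = 3×5
so gcd(115, 50) = 5.
Back-substitute for Bézout coefficients:
  5 = 50 - 3×15
  ... = 50×(7) + 115×(-3)
Scale by 1157: one solution is (8099, -3471). Reduce m mod 23: (3, 49).
General: m = 3 + 23t, n = 49 - 10t.
m ≥ 0 ⇒ t ≥ 0; n ≥ 0 ⇒ t ≤ 4. So t ∈ [0, 4]: 5 solutions.

5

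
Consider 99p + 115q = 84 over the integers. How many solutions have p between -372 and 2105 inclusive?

gcd(115, 99) = 1  (115 = 1×99 + 16, 99 = 6×16 + 3, 16 = 5×3 + 1, 3 = 3×1).
Back-substituting, 99×(-36) + 115×(31) = 1.
Scale by 84: particular solution (-3024, 2604); reduce p mod 115: (81, -69).
General solution: p = 81 + 115t, q = -69 - 99t for integer t.
-372 ≤ 81 + 115t ≤ 2105 gives t ∈ [-3, 17], which is 21 values.

21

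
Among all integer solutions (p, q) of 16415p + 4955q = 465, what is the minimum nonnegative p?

694

gcd(16415, 4955) = 5.
5 divides 465, so solutions exist.
By Bézout, 16415·(-195) + 4955·(646) = 5.
Scale by 465/5 = 93: (p₀, q₀) = (-18135, 60078).
General solution: p = -18135 + 991t, q = 60078 - 3283t for integer t.
p ≥ 0: smallest is -18135 mod 991 = 694 (at t = 19), with q = -2299.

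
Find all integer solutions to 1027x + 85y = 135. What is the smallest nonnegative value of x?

gcd(1027, 85) = 1  (1027 = 12·85 + 7, 85 = 12·7 + 1, 7 = 7·1).
1 divides 135, so solutions exist.
Back-substituting, 1027·(-12) + 85·(145) = 1.
Scale by 135/1 = 135: (x₀, y₀) = (-1620, 19575).
General solution: x = -1620 + 85t, y = 19575 - 1027t for integer t.
x ≥ 0: smallest is -1620 mod 85 = 80 (at t = 20), with y = -965.

80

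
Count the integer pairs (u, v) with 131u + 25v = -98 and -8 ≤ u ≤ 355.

gcd(131, 25):
  131 = 5·25 + 6
  25 = 4·6 + 1
  6 = 6·1
so gcd(131, 25) = 1.
Back-substitute for Bézout coefficients:
  1 = 25 - 4·6
  ... = 131·(-4) + 25·(21)
Scale by -98: particular solution (392, -2058); reduce u mod 25: (17, -93).
General solution: u = 17 + 25t, v = -93 - 131t for integer t.
-8 ≤ 17 + 25t ≤ 355 gives t ∈ [-1, 13], which is 15 values.

15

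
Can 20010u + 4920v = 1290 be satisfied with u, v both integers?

yes

gcd(20010, 4920) = 30  (20010 = 4·4920 + 330, 4920 = 14·330 + 300, 330 = 1·300 + 30, 300 = 10·30).
30 divides 1290, so integer solutions exist.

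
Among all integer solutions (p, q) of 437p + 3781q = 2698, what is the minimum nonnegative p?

110

gcd(3781, 437) = 19  (3781 = 8×437 + 285, 437 = 1×285 + 152, 285 = 1×152 + 133, 152 = 1×133 + 19, 133 = 7×19).
19 divides 2698, so solutions exist.
Back-substituting, 437×(26) + 3781×(-3) = 19.
Scale by 2698/19 = 142: (p₀, q₀) = (3692, -426).
General solution: p = 3692 + 199t, q = -426 - 23t for integer t.
p ≥ 0: smallest is 3692 mod 199 = 110 (at t = -18), with q = -12.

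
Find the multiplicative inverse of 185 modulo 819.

425

gcd(819, 185) = 1  (819 = 4·185 + 79, 185 = 2·79 + 27, 79 = 2·27 + 25, 27 = 1·25 + 2, 25 = 12·2 + 1, 2 = 2·1).
Back-substituting, 185·(-394) + 819·(89) = 1.
So 185·-394 ≡ 1 (mod 819), and -394 mod 819 = 425.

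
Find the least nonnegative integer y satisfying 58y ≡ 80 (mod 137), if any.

gcd(137, 58) = 1  (137 = 2·58 + 21, 58 = 2·21 + 16, 21 = 1·16 + 5, 16 = 3·5 + 1, 5 = 5·1).
1 divides 80, so solutions exist.
Back-substituting, 58·(26) + 137·(-11) = 1.
So 58·(26) ≡ 1 (mod 137); multiply by 80: y ≡ 2080 (mod 137).
Smallest nonnegative: y = 2080 mod 137 = 25.

25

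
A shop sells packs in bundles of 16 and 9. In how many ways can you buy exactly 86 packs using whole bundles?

Need nonnegative integers with 16j + 9k = 86.
gcd(16, 9) = 1, and 16·(4) + 9·(-7) = 1.
So (j₀, k₀) = (344, -602); general j = 344 + 9t, k = -602 - 16t.
j ≥ 0 ⇒ t ≥ -38; k ≥ 0 ⇒ t ≤ -38. That's 1 value of t.

1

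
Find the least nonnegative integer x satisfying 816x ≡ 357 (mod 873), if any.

gcd(873, 816) = 3  (873 = 1×816 + 57, 816 = 14×57 + 18, 57 = 3×18 + 3, 18 = 6×3).
3 divides 357, so solutions exist.
Back-substituting, 816×(-46) + 873×(43) = 3.
So 816×(-46) ≡ 3 (mod 873); multiply by 119: x ≡ -5474 (mod 291).
Smallest nonnegative: x = -5474 mod 291 = 55.

55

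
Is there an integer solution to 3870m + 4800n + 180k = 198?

gcd(4800, 3870):
  4800 = 1×3870 + 930
  3870 = 4×930 + 150
  930 = 6×150 + 30
  150 = 5×30
so gcd(4800, 3870) = 30.
gcd(30, 180) = 30.
30 does not divide 198 (remainder 18), so no integer solutions.

no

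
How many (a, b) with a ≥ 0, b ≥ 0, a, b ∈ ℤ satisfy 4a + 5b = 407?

20

gcd(5, 4) = 1.
By Bézout, 4·(-1) + 5·(1) = 1.
One solution: (3, 79).
General: a = 3 + 5t, b = 79 - 4t.
a ≥ 0 ⇒ t ≥ 0; b ≥ 0 ⇒ t ≤ 19. So t ∈ [0, 19]: 20 solutions.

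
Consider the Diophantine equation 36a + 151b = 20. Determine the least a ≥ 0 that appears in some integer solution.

118

gcd(151, 36):
  151 = 4*36 + 7
  36 = 5*7 + 1
  7 = 7*1
so gcd(151, 36) = 1.
1 divides 20, so solutions exist.
Back-substitute for Bézout coefficients:
  1 = 36 - 5*7
  ... = 36*(21) + 151*(-5)
Scale by 20/1 = 20: (a₀, b₀) = (420, -100).
General solution: a = 420 + 151t, b = -100 - 36t for integer t.
a ≥ 0: smallest is 420 mod 151 = 118 (at t = -2), with b = -28.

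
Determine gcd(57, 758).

1

gcd(758, 57):
  758 = 13*57 + 17
  57 = 3*17 + 6
  17 = 2*6 + 5
  6 = 1*5 + 1
  5 = 5*1
so gcd(758, 57) = 1.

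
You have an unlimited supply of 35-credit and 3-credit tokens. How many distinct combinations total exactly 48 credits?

1

Need nonnegative integers with 35j + 3k = 48.
gcd(35, 3) = 1, and 35·(-1) + 3·(12) = 1.
So (j₀, k₀) = (-48, 576); general j = -48 + 3t, k = 576 - 35t.
j ≥ 0 ⇒ t ≥ 16; k ≥ 0 ⇒ t ≤ 16. That's 1 value of t.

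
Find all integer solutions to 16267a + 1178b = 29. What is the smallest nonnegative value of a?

gcd(16267, 1178):
  16267 = 13·1178 + 953
  1178 = 1·953 + 225
  953 = 4·225 + 53
  225 = 4·53 + 13
  53 = 4·13 + 1
  13 = 13·1
so gcd(16267, 1178) = 1.
1 divides 29, so solutions exist.
Back-substitute for Bézout coefficients:
  1 = 53 - 4·13
  ... = 16267·(89) + 1178·(-1229)
Scale by 29/1 = 29: (a₀, b₀) = (2581, -35641).
General solution: a = 2581 + 1178t, b = -35641 - 16267t for integer t.
a ≥ 0: smallest is 2581 mod 1178 = 225 (at t = -2), with b = -3107.

225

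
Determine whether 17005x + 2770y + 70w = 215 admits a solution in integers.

yes

gcd(17005, 2770) = 5.
gcd(5, 70) = 5.
5 divides 215, so integer solutions exist.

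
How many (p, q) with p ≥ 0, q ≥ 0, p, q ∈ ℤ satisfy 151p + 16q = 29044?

gcd(151, 16) = 1  (151 = 9×16 + 7, 16 = 2×7 + 2, 7 = 3×2 + 1, 2 = 2×1).
Back-substituting, 151×(7) + 16×(-66) = 1.
Scale by 29044: one solution is (203308, -1916904). Reduce p mod 16: (12, 1702).
General: p = 12 + 16t, q = 1702 - 151t.
p ≥ 0 ⇒ t ≥ 0; q ≥ 0 ⇒ t ≤ 11. So t ∈ [0, 11]: 12 solutions.

12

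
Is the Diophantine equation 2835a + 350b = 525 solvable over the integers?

yes

gcd(2835, 350) = 35  (2835 = 8*350 + 35, 350 = 10*35).
35 divides 525, so integer solutions exist.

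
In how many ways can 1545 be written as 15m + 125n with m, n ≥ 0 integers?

gcd(125, 15) = 5  (125 = 8×15 + 5, 15 = 3×5).
Back-substituting, 15×(-8) + 125×(1) = 5.
Scale by 309: one solution is (-2472, 309). Reduce m mod 25: (3, 12).
General: m = 3 + 25t, n = 12 - 3t.
m ≥ 0 ⇒ t ≥ 0; n ≥ 0 ⇒ t ≤ 4. So t ∈ [0, 4]: 5 solutions.

5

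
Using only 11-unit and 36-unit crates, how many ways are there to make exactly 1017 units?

2

Need nonnegative integers with 11j + 36k = 1017.
gcd(11, 36) = 1, and 11·(-13) + 36·(4) = 1.
So (j₀, k₀) = (-13221, 4068); general j = -13221 + 36t, k = 4068 - 11t.
j ≥ 0 ⇒ t ≥ 368; k ≥ 0 ⇒ t ≤ 369. That's 2 values of t.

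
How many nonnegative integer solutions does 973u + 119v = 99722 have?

7

gcd(973, 119) = 7.
By Bézout, 973×(6) + 119×(-49) = 7.
One solution: (0, 838).
General: u = 0 + 17t, v = 838 - 139t.
u ≥ 0 ⇒ t ≥ 0; v ≥ 0 ⇒ t ≤ 6. So t ∈ [0, 6]: 7 solutions.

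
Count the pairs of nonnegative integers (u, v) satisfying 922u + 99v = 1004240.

11

gcd(922, 99) = 1  (922 = 9·99 + 31, 99 = 3·31 + 6, 31 = 5·6 + 1, 6 = 6·1).
Back-substituting, 922·(16) + 99·(-149) = 1.
Scale by 1004240: one solution is (16067840, -149631760). Reduce u mod 99: (41, 9762).
General: u = 41 + 99t, v = 9762 - 922t.
u ≥ 0 ⇒ t ≥ 0; v ≥ 0 ⇒ t ≤ 10. So t ∈ [0, 10]: 11 solutions.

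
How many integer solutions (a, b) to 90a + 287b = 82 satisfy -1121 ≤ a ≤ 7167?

29

gcd(287, 90) = 1  (287 = 3·90 + 17, 90 = 5·17 + 5, 17 = 3·5 + 2, 5 = 2·2 + 1, 2 = 2·1).
Back-substituting, 90·(118) + 287·(-37) = 1.
Scale by 82: particular solution (9676, -3034); reduce a mod 287: (205, -64).
General solution: a = 205 + 287t, b = -64 - 90t for integer t.
-1121 ≤ 205 + 287t ≤ 7167 gives t ∈ [-4, 24], which is 29 values.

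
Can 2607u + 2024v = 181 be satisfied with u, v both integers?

no

gcd(2607, 2024) = 11.
11 does not divide 181 (remainder 5), so no integer solutions.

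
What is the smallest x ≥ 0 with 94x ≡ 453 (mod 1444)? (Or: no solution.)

gcd(1444, 94):
  1444 = 15·94 + 34
  94 = 2·34 + 26
  34 = 1·26 + 8
  26 = 3·8 + 2
  8 = 4·2
so gcd(1444, 94) = 2.
2 does not divide 453, so the congruence has no solution.

no solution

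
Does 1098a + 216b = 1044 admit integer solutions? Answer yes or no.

yes

gcd(1098, 216):
  1098 = 5*216 + 18
  216 = 12*18
so gcd(1098, 216) = 18.
18 divides 1044, so integer solutions exist.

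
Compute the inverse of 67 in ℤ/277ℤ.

gcd(277, 67) = 1  (277 = 4*67 + 9, 67 = 7*9 + 4, 9 = 2*4 + 1, 4 = 4*1).
Back-substituting, 67*(-62) + 277*(15) = 1.
So 67*-62 ≡ 1 (mod 277), and -62 mod 277 = 215.

215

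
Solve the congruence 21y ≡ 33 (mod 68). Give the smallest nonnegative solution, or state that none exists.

21

gcd(68, 21) = 1  (68 = 3×21 + 5, 21 = 4×5 + 1, 5 = 5×1).
1 divides 33, so solutions exist.
Back-substituting, 21×(13) + 68×(-4) = 1.
So 21×(13) ≡ 1 (mod 68); multiply by 33: y ≡ 429 (mod 68).
Smallest nonnegative: y = 429 mod 68 = 21.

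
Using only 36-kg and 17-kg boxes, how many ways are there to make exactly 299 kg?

Need nonnegative integers with 36j + 17k = 299.
gcd(36, 17) = 1, and 36·(-8) + 17·(17) = 1.
So (j₀, k₀) = (-2392, 5083); general j = -2392 + 17t, k = 5083 - 36t.
j ≥ 0 ⇒ t ≥ 141; k ≥ 0 ⇒ t ≤ 141. That's 1 value of t.

1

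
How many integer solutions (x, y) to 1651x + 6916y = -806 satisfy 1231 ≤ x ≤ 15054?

gcd(6916, 1651):
  6916 = 4·1651 + 312
  1651 = 5·312 + 91
  312 = 3·91 + 39
  91 = 2·39 + 13
  39 = 3·13
so gcd(6916, 1651) = 13.
Back-substitute for Bézout coefficients:
  13 = 91 - 2·39
  ... = 1651·(155) + 6916·(-37)
Scale by -62: particular solution (-9610, 2294); reduce x mod 532: (498, -119).
General solution: x = 498 + 532t, y = -119 - 127t for integer t.
1231 ≤ 498 + 532t ≤ 15054 gives t ∈ [2, 27], which is 26 values.

26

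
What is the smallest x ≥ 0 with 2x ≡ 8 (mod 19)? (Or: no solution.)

4

gcd(19, 2):
  19 = 9*2 + 1
  2 = 2*1
so gcd(19, 2) = 1.
1 divides 8, so solutions exist.
Back-substitute for Bézout coefficients:
  1 = 19 - 9*2
  ... = 2*(-9) + 19*(1)
So 2*(-9) ≡ 1 (mod 19); multiply by 8: x ≡ -72 (mod 19).
Smallest nonnegative: x = -72 mod 19 = 4.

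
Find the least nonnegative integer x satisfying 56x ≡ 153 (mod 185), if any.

gcd(185, 56) = 1  (185 = 3*56 + 17, 56 = 3*17 + 5, 17 = 3*5 + 2, 5 = 2*2 + 1, 2 = 2*1).
1 divides 153, so solutions exist.
Back-substituting, 56*(76) + 185*(-23) = 1.
So 56*(76) ≡ 1 (mod 185); multiply by 153: x ≡ 11628 (mod 185).
Smallest nonnegative: x = 11628 mod 185 = 158.

158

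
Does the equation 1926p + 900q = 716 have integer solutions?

no

gcd(1926, 900):
  1926 = 2·900 + 126
  900 = 7·126 + 18
  126 = 7·18
so gcd(1926, 900) = 18.
18 does not divide 716 (remainder 14), so no integer solutions.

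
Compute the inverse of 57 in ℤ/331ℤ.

151

gcd(331, 57) = 1  (331 = 5×57 + 46, 57 = 1×46 + 11, 46 = 4×11 + 2, 11 = 5×2 + 1, 2 = 2×1).
Back-substituting, 57×(151) + 331×(-26) = 1.
So 57×151 ≡ 1 (mod 331), and 151 mod 331 = 151.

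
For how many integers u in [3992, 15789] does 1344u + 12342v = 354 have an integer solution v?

5

gcd(12342, 1344):
  12342 = 9*1344 + 246
  1344 = 5*246 + 114
  246 = 2*114 + 18
  114 = 6*18 + 6
  18 = 3*6
so gcd(12342, 1344) = 6.
Back-substitute for Bézout coefficients:
  6 = 114 - 6*18
  ... = 1344*(652) + 12342*(-71)
Scale by 59: particular solution (38468, -4189); reduce u mod 2057: (1442, -157).
General solution: u = 1442 + 2057t, v = -157 - 224t for integer t.
3992 ≤ 1442 + 2057t ≤ 15789 gives t ∈ [2, 6], which is 5 values.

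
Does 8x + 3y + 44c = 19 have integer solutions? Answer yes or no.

gcd(8, 3) = 1  (8 = 2·3 + 2, 3 = 1·2 + 1, 2 = 2·1).
gcd(1, 44) = 1.
1 divides 19, so integer solutions exist.

yes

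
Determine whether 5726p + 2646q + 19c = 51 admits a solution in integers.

gcd(5726, 2646):
  5726 = 2×2646 + 434
  2646 = 6×434 + 42
  434 = 10×42 + 14
  42 = 3×14
so gcd(5726, 2646) = 14.
gcd(14, 19) = 1.
1 divides 51, so integer solutions exist.

yes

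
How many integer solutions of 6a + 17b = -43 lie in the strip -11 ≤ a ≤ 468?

gcd(17, 6) = 1.
By Bézout, 6·(3) + 17·(-1) = 1.
Particular solution: (7, -5).
General solution: a = 7 + 17t, b = -5 - 6t for integer t.
-11 ≤ 7 + 17t ≤ 468 gives t ∈ [-1, 27], which is 29 values.

29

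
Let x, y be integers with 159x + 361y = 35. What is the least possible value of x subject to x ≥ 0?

309

gcd(361, 159):
  361 = 2*159 + 43
  159 = 3*43 + 30
  43 = 1*30 + 13
  30 = 2*13 + 4
  13 = 3*4 + 1
  4 = 4*1
so gcd(361, 159) = 1.
1 divides 35, so solutions exist.
Back-substitute for Bézout coefficients:
  1 = 13 - 3*4
  ... = 159*(-84) + 361*(37)
Scale by 35/1 = 35: (x₀, y₀) = (-2940, 1295).
General solution: x = -2940 + 361t, y = 1295 - 159t for integer t.
x ≥ 0: smallest is -2940 mod 361 = 309 (at t = 9), with y = -136.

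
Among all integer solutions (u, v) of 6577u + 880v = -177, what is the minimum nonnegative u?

639

gcd(6577, 880) = 1.
1 divides -177, so solutions exist.
By Bézout, 6577*(-287) + 880*(2145) = 1.
Scale by -177/1 = -177: (u₀, v₀) = (50799, -379665).
General solution: u = 50799 + 880t, v = -379665 - 6577t for integer t.
u ≥ 0: smallest is 50799 mod 880 = 639 (at t = -57), with v = -4776.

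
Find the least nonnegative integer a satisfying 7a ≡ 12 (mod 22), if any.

gcd(22, 7) = 1  (22 = 3·7 + 1, 7 = 7·1).
1 divides 12, so solutions exist.
Back-substituting, 7·(-3) + 22·(1) = 1.
So 7·(-3) ≡ 1 (mod 22); multiply by 12: a ≡ -36 (mod 22).
Smallest nonnegative: a = -36 mod 22 = 8.

8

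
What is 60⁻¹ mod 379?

gcd(379, 60):
  379 = 6*60 + 19
  60 = 3*19 + 3
  19 = 6*3 + 1
  3 = 3*1
so gcd(379, 60) = 1.
Back-substitute for Bézout coefficients:
  1 = 19 - 6*3
  ... = 60*(-120) + 379*(19)
So 60*-120 ≡ 1 (mod 379), and -120 mod 379 = 259.

259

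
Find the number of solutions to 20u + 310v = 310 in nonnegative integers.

1

gcd(310, 20):
  310 = 15·20 + 10
  20 = 2·10
so gcd(310, 20) = 10.
Back-substitute for Bézout coefficients:
  10 = 310 - 15·20
  ... = 20·(-15) + 310·(1)
Scale by 31: one solution is (-465, 31). Reduce u mod 31: (0, 1).
General: u = 0 + 31t, v = 1 - 2t.
u ≥ 0 ⇒ t ≥ 0; v ≥ 0 ⇒ t ≤ 0. So t ∈ [0, 0]: 1 solution.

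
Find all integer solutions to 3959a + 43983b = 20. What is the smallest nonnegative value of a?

42361

gcd(43983, 3959):
  43983 = 11·3959 + 434
  3959 = 9·434 + 53
  434 = 8·53 + 10
  53 = 5·10 + 3
  10 = 3·3 + 1
  3 = 3·1
so gcd(43983, 3959) = 1.
1 divides 20, so solutions exist.
Back-substitute for Bézout coefficients:
  1 = 10 - 3·3
  ... = 3959·(-13276) + 43983·(1195)
Scale by 20/1 = 20: (a₀, b₀) = (-265520, 23900).
General solution: a = -265520 + 43983t, b = 23900 - 3959t for integer t.
a ≥ 0: smallest is -265520 mod 43983 = 42361 (at t = 7), with b = -3813.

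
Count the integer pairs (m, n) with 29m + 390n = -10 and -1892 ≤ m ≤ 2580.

gcd(390, 29) = 1  (390 = 13×29 + 13, 29 = 2×13 + 3, 13 = 4×3 + 1, 3 = 3×1).
Back-substituting, 29×(-121) + 390×(9) = 1.
Scale by -10: particular solution (1210, -90); reduce m mod 390: (40, -3).
General solution: m = 40 + 390t, n = -3 - 29t for integer t.
-1892 ≤ 40 + 390t ≤ 2580 gives t ∈ [-4, 6], which is 11 values.

11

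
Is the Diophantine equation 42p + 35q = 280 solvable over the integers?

yes

gcd(42, 35) = 7.
7 divides 280, so integer solutions exist.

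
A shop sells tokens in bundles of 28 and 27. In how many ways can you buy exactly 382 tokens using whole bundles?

1

Need nonnegative integers with 28j + 27k = 382.
gcd(28, 27) = 1, and 28·(1) + 27·(-1) = 1.
So (j₀, k₀) = (382, -382); general j = 382 + 27t, k = -382 - 28t.
j ≥ 0 ⇒ t ≥ -14; k ≥ 0 ⇒ t ≤ -14. That's 1 value of t.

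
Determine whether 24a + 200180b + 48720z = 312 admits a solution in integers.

gcd(200180, 24) = 4  (200180 = 8340·24 + 20, 24 = 1·20 + 4, 20 = 5·4).
gcd(4, 48720) = 4.
4 divides 312, so integer solutions exist.

yes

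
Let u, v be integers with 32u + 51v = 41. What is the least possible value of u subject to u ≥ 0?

gcd(51, 32) = 1  (51 = 1×32 + 19, 32 = 1×19 + 13, 19 = 1×13 + 6, 13 = 2×6 + 1, 6 = 6×1).
1 divides 41, so solutions exist.
Back-substituting, 32×(8) + 51×(-5) = 1.
Scale by 41/1 = 41: (u₀, v₀) = (328, -205).
General solution: u = 328 + 51t, v = -205 - 32t for integer t.
u ≥ 0: smallest is 328 mod 51 = 22 (at t = -6), with v = -13.

22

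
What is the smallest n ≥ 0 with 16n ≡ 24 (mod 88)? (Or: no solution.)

gcd(88, 16) = 8  (88 = 5×16 + 8, 16 = 2×8).
8 divides 24, so solutions exist.
Back-substituting, 16×(-5) + 88×(1) = 8.
So 16×(-5) ≡ 8 (mod 88); multiply by 3: n ≡ -15 (mod 11).
Smallest nonnegative: n = -15 mod 11 = 7.

7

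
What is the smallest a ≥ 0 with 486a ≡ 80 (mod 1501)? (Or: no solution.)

gcd(1501, 486):
  1501 = 3*486 + 43
  486 = 11*43 + 13
  43 = 3*13 + 4
  13 = 3*4 + 1
  4 = 4*1
so gcd(1501, 486) = 1.
1 divides 80, so solutions exist.
Back-substitute for Bézout coefficients:
  1 = 13 - 3*4
  ... = 486*(349) + 1501*(-113)
So 486*(349) ≡ 1 (mod 1501); multiply by 80: a ≡ 27920 (mod 1501).
Smallest nonnegative: a = 27920 mod 1501 = 902.

902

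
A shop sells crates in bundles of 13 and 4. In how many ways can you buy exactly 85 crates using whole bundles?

Need nonnegative integers with 13j + 4k = 85.
gcd(13, 4) = 1, and 13·(1) + 4·(-3) = 1.
So (j₀, k₀) = (85, -255); general j = 85 + 4t, k = -255 - 13t.
j ≥ 0 ⇒ t ≥ -21; k ≥ 0 ⇒ t ≤ -20. That's 2 values of t.

2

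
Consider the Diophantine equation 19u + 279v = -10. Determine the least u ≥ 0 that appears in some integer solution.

161

gcd(279, 19) = 1  (279 = 14×19 + 13, 19 = 1×13 + 6, 13 = 2×6 + 1, 6 = 6×1).
1 divides -10, so solutions exist.
Back-substituting, 19×(-44) + 279×(3) = 1.
Scale by -10/1 = -10: (u₀, v₀) = (440, -30).
General solution: u = 440 + 279t, v = -30 - 19t for integer t.
u ≥ 0: smallest is 440 mod 279 = 161 (at t = -1), with v = -11.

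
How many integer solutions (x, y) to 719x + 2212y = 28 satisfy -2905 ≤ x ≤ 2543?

gcd(2212, 719) = 1  (2212 = 3·719 + 55, 719 = 13·55 + 4, 55 = 13·4 + 3, 4 = 1·3 + 1, 3 = 3·1).
Back-substituting, 719·(563) + 2212·(-183) = 1.
Scale by 28: particular solution (15764, -5124); reduce x mod 2212: (280, -91).
General solution: x = 280 + 2212t, y = -91 - 719t for integer t.
-2905 ≤ 280 + 2212t ≤ 2543 gives t ∈ [-1, 1], which is 3 values.

3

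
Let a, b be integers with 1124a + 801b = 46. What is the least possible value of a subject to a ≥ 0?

gcd(1124, 801):
  1124 = 1*801 + 323
  801 = 2*323 + 155
  323 = 2*155 + 13
  155 = 11*13 + 12
  13 = 1*12 + 1
  12 = 12*1
so gcd(1124, 801) = 1.
1 divides 46, so solutions exist.
Back-substitute for Bézout coefficients:
  1 = 13 - 1*12
  ... = 1124*(62) + 801*(-87)
Scale by 46/1 = 46: (a₀, b₀) = (2852, -4002).
General solution: a = 2852 + 801t, b = -4002 - 1124t for integer t.
a ≥ 0: smallest is 2852 mod 801 = 449 (at t = -3), with b = -630.

449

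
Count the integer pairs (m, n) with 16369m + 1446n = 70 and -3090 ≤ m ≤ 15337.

13

gcd(16369, 1446):
  16369 = 11*1446 + 463
  1446 = 3*463 + 57
  463 = 8*57 + 7
  57 = 8*7 + 1
  7 = 7*1
so gcd(16369, 1446) = 1.
Back-substitute for Bézout coefficients:
  1 = 57 - 8*7
  ... = 16369*(-203) + 1446*(2298)
Scale by 70: particular solution (-14210, 160860); reduce m mod 1446: (250, -2830).
General solution: m = 250 + 1446t, n = -2830 - 16369t for integer t.
-3090 ≤ 250 + 1446t ≤ 15337 gives t ∈ [-2, 10], which is 13 values.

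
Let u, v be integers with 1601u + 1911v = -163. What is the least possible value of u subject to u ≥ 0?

gcd(1911, 1601) = 1.
1 divides -163, so solutions exist.
By Bézout, 1601×(-487) + 1911×(408) = 1.
Scale by -163/1 = -163: (u₀, v₀) = (79381, -66504).
General solution: u = 79381 + 1911t, v = -66504 - 1601t for integer t.
u ≥ 0: smallest is 79381 mod 1911 = 1030 (at t = -41), with v = -863.

1030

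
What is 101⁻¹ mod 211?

117

gcd(211, 101):
  211 = 2·101 + 9
  101 = 11·9 + 2
  9 = 4·2 + 1
  2 = 2·1
so gcd(211, 101) = 1.
Back-substitute for Bézout coefficients:
  1 = 9 - 4·2
  ... = 101·(-94) + 211·(45)
So 101·-94 ≡ 1 (mod 211), and -94 mod 211 = 117.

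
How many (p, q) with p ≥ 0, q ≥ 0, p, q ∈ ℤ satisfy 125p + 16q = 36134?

18

gcd(125, 16):
  125 = 7·16 + 13
  16 = 1·13 + 3
  13 = 4·3 + 1
  3 = 3·1
so gcd(125, 16) = 1.
Back-substitute for Bézout coefficients:
  1 = 13 - 4·3
  ... = 125·(5) + 16·(-39)
Scale by 36134: one solution is (180670, -1409226). Reduce p mod 16: (14, 2149).
General: p = 14 + 16t, q = 2149 - 125t.
p ≥ 0 ⇒ t ≥ 0; q ≥ 0 ⇒ t ≤ 17. So t ∈ [0, 17]: 18 solutions.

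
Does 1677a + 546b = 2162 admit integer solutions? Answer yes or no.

gcd(1677, 546):
  1677 = 3·546 + 39
  546 = 14·39
so gcd(1677, 546) = 39.
39 does not divide 2162 (remainder 17), so no integer solutions.

no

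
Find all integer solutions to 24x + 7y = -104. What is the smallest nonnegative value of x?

5

gcd(24, 7):
  24 = 3*7 + 3
  7 = 2*3 + 1
  3 = 3*1
so gcd(24, 7) = 1.
1 divides -104, so solutions exist.
Back-substitute for Bézout coefficients:
  1 = 7 - 2*3
  ... = 24*(-2) + 7*(7)
Scale by -104/1 = -104: (x₀, y₀) = (208, -728).
General solution: x = 208 + 7t, y = -728 - 24t for integer t.
x ≥ 0: smallest is 208 mod 7 = 5 (at t = -29), with y = -32.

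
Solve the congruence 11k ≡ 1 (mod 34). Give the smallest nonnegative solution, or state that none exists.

gcd(34, 11) = 1  (34 = 3×11 + 1, 11 = 11×1).
1 divides 1, so solutions exist.
Back-substituting, 11×(-3) + 34×(1) = 1.
So 11×(-3) ≡ 1 (mod 34); multiply by 1: k ≡ -3 (mod 34).
Smallest nonnegative: k = -3 mod 34 = 31.

31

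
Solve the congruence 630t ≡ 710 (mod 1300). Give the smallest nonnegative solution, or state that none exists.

gcd(1300, 630):
  1300 = 2·630 + 40
  630 = 15·40 + 30
  40 = 1·30 + 10
  30 = 3·10
so gcd(1300, 630) = 10.
10 divides 710, so solutions exist.
Back-substitute for Bézout coefficients:
  10 = 40 - 1·30
  ... = 630·(-33) + 1300·(16)
So 630·(-33) ≡ 10 (mod 1300); multiply by 71: t ≡ -2343 (mod 130).
Smallest nonnegative: t = -2343 mod 130 = 127.

127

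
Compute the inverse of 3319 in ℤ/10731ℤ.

gcd(10731, 3319) = 1.
By Bézout, 3319×(-818) + 10731×(253) = 1.
So 3319×-818 ≡ 1 (mod 10731), and -818 mod 10731 = 9913.

9913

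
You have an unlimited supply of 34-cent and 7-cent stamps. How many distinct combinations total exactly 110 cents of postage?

1

Need nonnegative integers with 34j + 7k = 110.
gcd(34, 7) = 1, and 34·(-1) + 7·(5) = 1.
So (j₀, k₀) = (-110, 550); general j = -110 + 7t, k = 550 - 34t.
j ≥ 0 ⇒ t ≥ 16; k ≥ 0 ⇒ t ≤ 16. That's 1 value of t.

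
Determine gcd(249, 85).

1

gcd(249, 85) = 1  (249 = 2·85 + 79, 85 = 1·79 + 6, 79 = 13·6 + 1, 6 = 6·1).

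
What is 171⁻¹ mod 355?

gcd(355, 171):
  355 = 2×171 + 13
  171 = 13×13 + 2
  13 = 6×2 + 1
  2 = 2×1
so gcd(355, 171) = 1.
Back-substitute for Bézout coefficients:
  1 = 13 - 6×2
  ... = 171×(-164) + 355×(79)
So 171×-164 ≡ 1 (mod 355), and -164 mod 355 = 191.

191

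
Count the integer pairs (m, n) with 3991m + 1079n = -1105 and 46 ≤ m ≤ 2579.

gcd(3991, 1079):
  3991 = 3·1079 + 754
  1079 = 1·754 + 325
  754 = 2·325 + 104
  325 = 3·104 + 13
  104 = 8·13
so gcd(3991, 1079) = 13.
Back-substitute for Bézout coefficients:
  13 = 325 - 3·104
  ... = 3991·(-10) + 1079·(37)
Scale by -85: particular solution (850, -3145); reduce m mod 83: (20, -75).
General solution: m = 20 + 83t, n = -75 - 307t for integer t.
46 ≤ 20 + 83t ≤ 2579 gives t ∈ [1, 30], which is 30 values.

30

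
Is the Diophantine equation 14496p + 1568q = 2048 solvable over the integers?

yes

gcd(14496, 1568) = 32  (14496 = 9×1568 + 384, 1568 = 4×384 + 32, 384 = 12×32).
32 divides 2048, so integer solutions exist.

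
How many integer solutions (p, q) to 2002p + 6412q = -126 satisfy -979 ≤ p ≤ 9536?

23

gcd(6412, 2002) = 14.
By Bézout, 2002*(221) + 6412*(-69) = 14.
Particular solution: (301, -94).
General solution: p = 301 + 458t, q = -94 - 143t for integer t.
-979 ≤ 301 + 458t ≤ 9536 gives t ∈ [-2, 20], which is 23 values.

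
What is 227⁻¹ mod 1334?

gcd(1334, 227) = 1.
By Bézout, 227·(429) + 1334·(-73) = 1.
So 227·429 ≡ 1 (mod 1334), and 429 mod 1334 = 429.

429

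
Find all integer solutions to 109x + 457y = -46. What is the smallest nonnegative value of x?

gcd(457, 109):
  457 = 4·109 + 21
  109 = 5·21 + 4
  21 = 5·4 + 1
  4 = 4·1
so gcd(457, 109) = 1.
1 divides -46, so solutions exist.
Back-substitute for Bézout coefficients:
  1 = 21 - 5·4
  ... = 109·(-109) + 457·(26)
Scale by -46/1 = -46: (x₀, y₀) = (5014, -1196).
General solution: x = 5014 + 457t, y = -1196 - 109t for integer t.
x ≥ 0: smallest is 5014 mod 457 = 444 (at t = -10), with y = -106.

444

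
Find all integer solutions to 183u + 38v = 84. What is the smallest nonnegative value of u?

26

gcd(183, 38):
  183 = 4×38 + 31
  38 = 1×31 + 7
  31 = 4×7 + 3
  7 = 2×3 + 1
  3 = 3×1
so gcd(183, 38) = 1.
1 divides 84, so solutions exist.
Back-substitute for Bézout coefficients:
  1 = 7 - 2×3
  ... = 183×(-11) + 38×(53)
Scale by 84/1 = 84: (u₀, v₀) = (-924, 4452).
General solution: u = -924 + 38t, v = 4452 - 183t for integer t.
u ≥ 0: smallest is -924 mod 38 = 26 (at t = 25), with v = -123.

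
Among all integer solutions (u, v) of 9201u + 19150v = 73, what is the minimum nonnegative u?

gcd(19150, 9201):
  19150 = 2×9201 + 748
  9201 = 12×748 + 225
  748 = 3×225 + 73
  225 = 3×73 + 6
  73 = 12×6 + 1
  6 = 6×1
so gcd(19150, 9201) = 1.
1 divides 73, so solutions exist.
Back-substitute for Bézout coefficients:
  1 = 73 - 12×6
  ... = 9201×(-3149) + 19150×(1513)
Scale by 73/1 = 73: (u₀, v₀) = (-229877, 110449).
General solution: u = -229877 + 19150t, v = 110449 - 9201t for integer t.
u ≥ 0: smallest is -229877 mod 19150 = 19073 (at t = 13), with v = -9164.

19073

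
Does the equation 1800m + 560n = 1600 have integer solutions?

yes

gcd(1800, 560) = 40  (1800 = 3·560 + 120, 560 = 4·120 + 80, 120 = 1·80 + 40, 80 = 2·40).
40 divides 1600, so integer solutions exist.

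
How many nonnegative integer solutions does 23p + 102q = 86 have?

gcd(102, 23):
  102 = 4*23 + 10
  23 = 2*10 + 3
  10 = 3*3 + 1
  3 = 3*1
so gcd(102, 23) = 1.
Back-substitute for Bézout coefficients:
  1 = 10 - 3*3
  ... = 23*(-31) + 102*(7)
Scale by 86: one solution is (-2666, 602). Reduce p mod 102: (88, -19).
General: p = 88 + 102t, q = -19 - 23t.
p ≥ 0 ⇒ t ≥ 0; q ≥ 0 ⇒ t ≤ -1. So t ∈ [0, -1]: 0 solutions.

0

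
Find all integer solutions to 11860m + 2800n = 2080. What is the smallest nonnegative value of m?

88

gcd(11860, 2800):
  11860 = 4×2800 + 660
  2800 = 4×660 + 160
  660 = 4×160 + 20
  160 = 8×20
so gcd(11860, 2800) = 20.
20 divides 2080, so solutions exist.
Back-substitute for Bézout coefficients:
  20 = 660 - 4×160
  ... = 11860×(17) + 2800×(-72)
Scale by 2080/20 = 104: (m₀, n₀) = (1768, -7488).
General solution: m = 1768 + 140t, n = -7488 - 593t for integer t.
m ≥ 0: smallest is 1768 mod 140 = 88 (at t = -12), with n = -372.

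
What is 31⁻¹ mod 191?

37

gcd(191, 31) = 1.
By Bézout, 31·(37) + 191·(-6) = 1.
So 31·37 ≡ 1 (mod 191), and 37 mod 191 = 37.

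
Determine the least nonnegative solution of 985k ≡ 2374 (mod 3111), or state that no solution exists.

1111

gcd(3111, 985) = 1.
1 divides 2374, so solutions exist.
By Bézout, 985×(-698) + 3111×(221) = 1.
So 985×(-698) ≡ 1 (mod 3111); multiply by 2374: k ≡ -1657052 (mod 3111).
Smallest nonnegative: k = -1657052 mod 3111 = 1111.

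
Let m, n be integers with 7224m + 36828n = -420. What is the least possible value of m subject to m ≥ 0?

107

gcd(36828, 7224):
  36828 = 5×7224 + 708
  7224 = 10×708 + 144
  708 = 4×144 + 132
  144 = 1×132 + 12
  132 = 11×12
so gcd(36828, 7224) = 12.
12 divides -420, so solutions exist.
Back-substitute for Bézout coefficients:
  12 = 144 - 1×132
  ... = 7224×(260) + 36828×(-51)
Scale by -420/12 = -35: (m₀, n₀) = (-9100, 1785).
General solution: m = -9100 + 3069t, n = 1785 - 602t for integer t.
m ≥ 0: smallest is -9100 mod 3069 = 107 (at t = 3), with n = -21.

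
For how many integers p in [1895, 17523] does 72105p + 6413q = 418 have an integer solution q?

gcd(72105, 6413) = 11.
By Bézout, 72105*(-78) + 6413*(877) = 11.
Particular solution: (534, -6004).
General solution: p = 534 + 583t, q = -6004 - 6555t for integer t.
1895 ≤ 534 + 583t ≤ 17523 gives t ∈ [3, 29], which is 27 values.

27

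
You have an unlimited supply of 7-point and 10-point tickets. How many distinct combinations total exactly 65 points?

Need nonnegative integers with 7j + 10k = 65.
gcd(7, 10) = 1, and 7·(3) + 10·(-2) = 1.
So (j₀, k₀) = (195, -130); general j = 195 + 10t, k = -130 - 7t.
j ≥ 0 ⇒ t ≥ -19; k ≥ 0 ⇒ t ≤ -19. That's 1 value of t.

1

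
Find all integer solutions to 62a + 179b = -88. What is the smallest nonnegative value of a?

gcd(179, 62) = 1  (179 = 2·62 + 55, 62 = 1·55 + 7, 55 = 7·7 + 6, 7 = 1·6 + 1, 6 = 6·1).
1 divides -88, so solutions exist.
Back-substituting, 62·(26) + 179·(-9) = 1.
Scale by -88/1 = -88: (a₀, b₀) = (-2288, 792).
General solution: a = -2288 + 179t, b = 792 - 62t for integer t.
a ≥ 0: smallest is -2288 mod 179 = 39 (at t = 13), with b = -14.

39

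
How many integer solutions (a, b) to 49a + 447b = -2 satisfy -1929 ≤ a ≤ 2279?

gcd(447, 49) = 1  (447 = 9×49 + 6, 49 = 8×6 + 1, 6 = 6×1).
Back-substituting, 49×(73) + 447×(-8) = 1.
Scale by -2: particular solution (-146, 16); reduce a mod 447: (301, -33).
General solution: a = 301 + 447t, b = -33 - 49t for integer t.
-1929 ≤ 301 + 447t ≤ 2279 gives t ∈ [-4, 4], which is 9 values.

9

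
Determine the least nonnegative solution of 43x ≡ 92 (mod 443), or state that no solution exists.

gcd(443, 43) = 1.
1 divides 92, so solutions exist.
By Bézout, 43·(-103) + 443·(10) = 1.
So 43·(-103) ≡ 1 (mod 443); multiply by 92: x ≡ -9476 (mod 443).
Smallest nonnegative: x = -9476 mod 443 = 270.

270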